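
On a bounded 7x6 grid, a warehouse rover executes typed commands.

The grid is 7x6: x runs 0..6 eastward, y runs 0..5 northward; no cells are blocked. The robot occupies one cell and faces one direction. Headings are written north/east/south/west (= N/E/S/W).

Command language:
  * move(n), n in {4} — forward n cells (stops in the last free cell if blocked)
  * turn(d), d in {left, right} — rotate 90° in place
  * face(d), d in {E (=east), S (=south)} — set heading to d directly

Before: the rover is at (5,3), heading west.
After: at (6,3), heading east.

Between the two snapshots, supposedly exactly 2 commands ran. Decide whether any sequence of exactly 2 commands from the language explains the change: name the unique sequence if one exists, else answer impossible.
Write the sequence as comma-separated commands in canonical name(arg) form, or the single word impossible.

face(E), move(4)

key: position moved to (6,3) AND the heading swung to E — translation plus rotation needed
from: at (5,3), heading west
1. face(E) → at (5,3), heading east
2. move(4) → at (6,3), heading east
no rival 2-sequence matches.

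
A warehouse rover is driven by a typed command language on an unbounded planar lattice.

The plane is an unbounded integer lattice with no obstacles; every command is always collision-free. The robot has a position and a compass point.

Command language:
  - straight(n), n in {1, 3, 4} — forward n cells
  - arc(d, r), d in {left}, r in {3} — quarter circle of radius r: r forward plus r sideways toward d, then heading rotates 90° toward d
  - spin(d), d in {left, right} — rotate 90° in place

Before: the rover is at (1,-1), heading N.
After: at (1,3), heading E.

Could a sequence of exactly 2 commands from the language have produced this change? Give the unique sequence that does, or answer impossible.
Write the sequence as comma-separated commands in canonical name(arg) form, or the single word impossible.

key: order matters: swapping straight(4) and spin(right) lands elsewhere
begin: at (1,-1), heading N
t=1 straight(4) ⇒ at (1,3), heading N
t=2 spin(right) ⇒ at (1,3), heading E
all 36 alternatives checked — unique.

straight(4), spin(right)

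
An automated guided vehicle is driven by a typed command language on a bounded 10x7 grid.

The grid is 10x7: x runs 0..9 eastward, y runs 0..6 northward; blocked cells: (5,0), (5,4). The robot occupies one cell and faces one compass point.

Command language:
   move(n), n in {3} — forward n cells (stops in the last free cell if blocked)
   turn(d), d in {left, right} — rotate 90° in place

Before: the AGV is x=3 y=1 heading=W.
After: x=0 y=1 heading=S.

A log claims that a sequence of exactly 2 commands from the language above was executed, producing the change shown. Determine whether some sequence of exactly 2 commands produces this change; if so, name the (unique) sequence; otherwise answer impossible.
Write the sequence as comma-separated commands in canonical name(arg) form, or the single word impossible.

move(3), turn(left)

key: position moved to (0,1) AND the heading swung to S — translation plus rotation needed
begin: x=3 y=1 heading=W
step 1 (move(3)): x=0 y=1 heading=W
step 2 (turn(left)): x=0 y=1 heading=S
all 9 alternatives checked — unique.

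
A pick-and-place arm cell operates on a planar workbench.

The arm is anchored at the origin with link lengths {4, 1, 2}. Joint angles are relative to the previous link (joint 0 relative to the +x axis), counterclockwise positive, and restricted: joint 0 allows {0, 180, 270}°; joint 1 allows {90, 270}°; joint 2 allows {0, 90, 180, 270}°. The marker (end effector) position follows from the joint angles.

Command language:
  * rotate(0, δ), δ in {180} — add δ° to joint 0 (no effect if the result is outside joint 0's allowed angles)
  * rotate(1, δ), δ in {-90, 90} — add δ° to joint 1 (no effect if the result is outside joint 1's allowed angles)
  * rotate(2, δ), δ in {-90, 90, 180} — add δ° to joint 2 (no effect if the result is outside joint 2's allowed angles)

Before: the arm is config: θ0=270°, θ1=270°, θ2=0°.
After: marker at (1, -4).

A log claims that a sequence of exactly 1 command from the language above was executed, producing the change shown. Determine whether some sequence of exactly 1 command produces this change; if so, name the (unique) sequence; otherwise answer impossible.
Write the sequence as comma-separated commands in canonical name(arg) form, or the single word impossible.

rotate(2, 180)

from: config: θ0=270°, θ1=270°, θ2=0°
[1] after rotate(2, 180): config: θ0=270°, θ1=270°, θ2=180°
uniquely the one of 6 1-step routes that fits.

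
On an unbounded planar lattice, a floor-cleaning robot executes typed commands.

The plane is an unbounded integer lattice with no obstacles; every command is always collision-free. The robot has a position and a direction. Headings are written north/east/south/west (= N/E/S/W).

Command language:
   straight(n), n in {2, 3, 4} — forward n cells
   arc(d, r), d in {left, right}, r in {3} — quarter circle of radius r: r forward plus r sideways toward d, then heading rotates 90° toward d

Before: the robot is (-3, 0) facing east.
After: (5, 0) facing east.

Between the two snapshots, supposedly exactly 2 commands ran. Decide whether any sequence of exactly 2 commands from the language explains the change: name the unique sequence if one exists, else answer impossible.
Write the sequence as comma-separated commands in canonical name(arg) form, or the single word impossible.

key: still facing E at the end — nothing in the sequence rotates
initial: (-3, 0) facing east
step 1 (straight(4)): (1, 0) facing east
step 2 (straight(4)): (5, 0) facing east
no rival 2-sequence matches.

straight(4), straight(4)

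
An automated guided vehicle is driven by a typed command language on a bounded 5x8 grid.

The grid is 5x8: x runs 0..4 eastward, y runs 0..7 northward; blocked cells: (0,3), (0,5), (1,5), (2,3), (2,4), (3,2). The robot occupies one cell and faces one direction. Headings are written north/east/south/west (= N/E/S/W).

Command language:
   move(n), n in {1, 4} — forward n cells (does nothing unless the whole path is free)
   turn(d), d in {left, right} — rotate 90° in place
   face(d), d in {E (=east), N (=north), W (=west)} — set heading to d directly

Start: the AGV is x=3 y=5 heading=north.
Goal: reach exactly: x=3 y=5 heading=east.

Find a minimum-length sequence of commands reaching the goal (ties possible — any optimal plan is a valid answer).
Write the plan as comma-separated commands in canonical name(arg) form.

from: x=3 y=5 heading=north
step 1 (turn(right)): x=3 y=5 heading=east
no 0-step plan works, so 1 is optimal.

turn(right)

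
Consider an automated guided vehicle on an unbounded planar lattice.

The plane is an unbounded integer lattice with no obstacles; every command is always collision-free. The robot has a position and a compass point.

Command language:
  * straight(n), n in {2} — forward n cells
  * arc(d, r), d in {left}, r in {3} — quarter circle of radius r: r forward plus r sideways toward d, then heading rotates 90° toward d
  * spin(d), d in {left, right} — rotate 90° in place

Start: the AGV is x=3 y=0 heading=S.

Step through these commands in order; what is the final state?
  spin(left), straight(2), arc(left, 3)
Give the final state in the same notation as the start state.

t0: x=3 y=0 heading=S
1. spin(left) → x=3 y=0 heading=E
2. straight(2) → x=5 y=0 heading=E
3. arc(left, 3) → x=8 y=3 heading=N

x=8 y=3 heading=N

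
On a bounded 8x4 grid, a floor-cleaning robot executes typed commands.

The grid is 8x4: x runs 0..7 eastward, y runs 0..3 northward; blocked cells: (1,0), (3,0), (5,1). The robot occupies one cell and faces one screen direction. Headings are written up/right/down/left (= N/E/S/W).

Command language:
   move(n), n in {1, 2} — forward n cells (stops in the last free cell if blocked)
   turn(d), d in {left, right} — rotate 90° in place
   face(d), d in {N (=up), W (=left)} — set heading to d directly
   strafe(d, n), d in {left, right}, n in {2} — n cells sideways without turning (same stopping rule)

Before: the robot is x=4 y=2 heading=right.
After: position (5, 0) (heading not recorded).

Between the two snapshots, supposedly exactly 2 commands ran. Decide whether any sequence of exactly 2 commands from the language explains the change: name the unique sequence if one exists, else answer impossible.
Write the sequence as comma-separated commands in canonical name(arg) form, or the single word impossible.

key: order matters: swapping strafe(right, 2) and move(1) lands elsewhere
start: x=4 y=2 heading=right
1. strafe(right, 2) → x=4 y=0 heading=right
2. move(1) → x=5 y=0 heading=right
no other 2-command option fits: unique.

strafe(right, 2), move(1)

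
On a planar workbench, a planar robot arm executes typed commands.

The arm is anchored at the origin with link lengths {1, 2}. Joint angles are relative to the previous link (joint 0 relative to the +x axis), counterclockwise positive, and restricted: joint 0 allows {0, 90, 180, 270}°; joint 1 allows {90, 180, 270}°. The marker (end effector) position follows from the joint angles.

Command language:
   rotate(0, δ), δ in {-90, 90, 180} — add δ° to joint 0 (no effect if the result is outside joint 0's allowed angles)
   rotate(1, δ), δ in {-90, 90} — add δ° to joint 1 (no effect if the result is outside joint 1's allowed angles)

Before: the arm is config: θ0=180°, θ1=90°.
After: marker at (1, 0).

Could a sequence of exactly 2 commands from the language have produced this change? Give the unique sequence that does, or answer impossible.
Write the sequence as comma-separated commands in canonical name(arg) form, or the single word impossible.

rotate(1, -90), rotate(1, 90)

key: order matters: swapping rotate(1, -90) and rotate(1, 90) lands elsewhere
start: config: θ0=180°, θ1=90°
t=1 rotate(1, -90) ⇒ config: θ0=180°, θ1=90°
t=2 rotate(1, 90) ⇒ config: θ0=180°, θ1=180°
all 25 alternatives checked — unique.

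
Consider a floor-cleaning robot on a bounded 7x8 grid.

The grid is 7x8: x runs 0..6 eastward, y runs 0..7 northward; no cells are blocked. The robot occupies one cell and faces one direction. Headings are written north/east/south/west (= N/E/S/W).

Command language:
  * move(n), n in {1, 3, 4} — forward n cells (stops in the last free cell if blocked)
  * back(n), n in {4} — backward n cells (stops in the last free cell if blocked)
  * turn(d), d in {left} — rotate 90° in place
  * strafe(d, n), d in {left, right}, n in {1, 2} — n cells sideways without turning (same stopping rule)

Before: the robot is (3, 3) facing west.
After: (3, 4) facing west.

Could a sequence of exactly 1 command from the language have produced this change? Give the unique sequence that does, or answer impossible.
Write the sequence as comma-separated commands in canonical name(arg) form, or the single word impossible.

strafe(right, 1)

key: still facing W — the one step turns nothing
initial: (3, 3) facing west
step 1 (strafe(right, 1)): (3, 4) facing west
all 9 alternatives checked — unique.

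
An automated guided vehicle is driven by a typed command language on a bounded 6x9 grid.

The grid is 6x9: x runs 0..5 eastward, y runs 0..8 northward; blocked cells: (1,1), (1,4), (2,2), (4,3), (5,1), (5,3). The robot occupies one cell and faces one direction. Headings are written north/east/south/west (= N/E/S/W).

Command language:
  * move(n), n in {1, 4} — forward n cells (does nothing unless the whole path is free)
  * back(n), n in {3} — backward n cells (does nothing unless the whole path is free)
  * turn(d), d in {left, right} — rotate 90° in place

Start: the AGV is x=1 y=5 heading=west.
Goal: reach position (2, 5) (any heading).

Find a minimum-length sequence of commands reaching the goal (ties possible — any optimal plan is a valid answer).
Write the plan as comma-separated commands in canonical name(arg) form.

turn(right), turn(right), move(1)

initial: x=1 y=5 heading=west
step 1 (turn(right)): x=1 y=5 heading=north
step 2 (turn(right)): x=1 y=5 heading=east
step 3 (move(1)): x=2 y=5 heading=east
nothing shorter than 3 reaches the goal.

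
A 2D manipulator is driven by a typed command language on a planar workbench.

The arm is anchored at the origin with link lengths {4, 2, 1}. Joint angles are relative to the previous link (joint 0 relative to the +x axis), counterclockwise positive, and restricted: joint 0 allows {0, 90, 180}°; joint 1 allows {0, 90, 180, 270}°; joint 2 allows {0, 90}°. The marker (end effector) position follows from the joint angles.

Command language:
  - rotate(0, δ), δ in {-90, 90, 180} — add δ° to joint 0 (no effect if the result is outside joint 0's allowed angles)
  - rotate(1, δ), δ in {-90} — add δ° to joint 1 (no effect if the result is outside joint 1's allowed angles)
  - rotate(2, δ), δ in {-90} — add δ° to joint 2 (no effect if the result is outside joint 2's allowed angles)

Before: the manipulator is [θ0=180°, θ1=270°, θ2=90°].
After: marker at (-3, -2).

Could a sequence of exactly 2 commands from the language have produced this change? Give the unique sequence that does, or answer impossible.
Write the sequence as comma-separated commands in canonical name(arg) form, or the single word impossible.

t0: [θ0=180°, θ1=270°, θ2=90°]
1. rotate(1, -90) → [θ0=180°, θ1=180°, θ2=90°]
2. rotate(1, -90) → [θ0=180°, θ1=90°, θ2=90°]
all 25 alternatives checked — unique.

rotate(1, -90), rotate(1, -90)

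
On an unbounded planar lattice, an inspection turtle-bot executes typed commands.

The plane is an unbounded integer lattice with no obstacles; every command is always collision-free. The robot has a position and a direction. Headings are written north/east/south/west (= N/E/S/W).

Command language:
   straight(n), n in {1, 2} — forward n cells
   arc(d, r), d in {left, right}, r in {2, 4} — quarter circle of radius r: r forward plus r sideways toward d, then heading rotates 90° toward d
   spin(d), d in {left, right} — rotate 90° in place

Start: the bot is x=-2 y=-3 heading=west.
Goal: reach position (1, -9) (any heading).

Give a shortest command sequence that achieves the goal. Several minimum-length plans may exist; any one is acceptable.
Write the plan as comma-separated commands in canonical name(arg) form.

start: x=-2 y=-3 heading=west
[1] after arc(left, 2): x=-4 y=-5 heading=south
[2] after arc(left, 4): x=0 y=-9 heading=east
[3] after straight(1): x=1 y=-9 heading=east
minimal: 3 command(s), checked below 3.

arc(left, 2), arc(left, 4), straight(1)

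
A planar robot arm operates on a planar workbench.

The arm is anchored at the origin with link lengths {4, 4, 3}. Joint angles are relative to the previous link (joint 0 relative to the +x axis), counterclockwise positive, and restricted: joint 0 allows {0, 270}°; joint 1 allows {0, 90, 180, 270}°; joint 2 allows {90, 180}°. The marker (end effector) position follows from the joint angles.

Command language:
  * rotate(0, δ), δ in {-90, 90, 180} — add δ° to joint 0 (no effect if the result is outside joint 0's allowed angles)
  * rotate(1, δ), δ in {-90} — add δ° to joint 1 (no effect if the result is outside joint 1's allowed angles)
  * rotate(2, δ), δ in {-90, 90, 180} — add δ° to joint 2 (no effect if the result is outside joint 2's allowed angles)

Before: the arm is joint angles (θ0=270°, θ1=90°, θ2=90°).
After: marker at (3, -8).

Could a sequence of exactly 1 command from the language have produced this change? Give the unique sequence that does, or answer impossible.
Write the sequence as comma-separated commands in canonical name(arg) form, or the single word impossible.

begin: joint angles (θ0=270°, θ1=90°, θ2=90°)
t=1 rotate(1, -90) ⇒ joint angles (θ0=270°, θ1=0°, θ2=90°)
no other 1-command option fits: unique.

rotate(1, -90)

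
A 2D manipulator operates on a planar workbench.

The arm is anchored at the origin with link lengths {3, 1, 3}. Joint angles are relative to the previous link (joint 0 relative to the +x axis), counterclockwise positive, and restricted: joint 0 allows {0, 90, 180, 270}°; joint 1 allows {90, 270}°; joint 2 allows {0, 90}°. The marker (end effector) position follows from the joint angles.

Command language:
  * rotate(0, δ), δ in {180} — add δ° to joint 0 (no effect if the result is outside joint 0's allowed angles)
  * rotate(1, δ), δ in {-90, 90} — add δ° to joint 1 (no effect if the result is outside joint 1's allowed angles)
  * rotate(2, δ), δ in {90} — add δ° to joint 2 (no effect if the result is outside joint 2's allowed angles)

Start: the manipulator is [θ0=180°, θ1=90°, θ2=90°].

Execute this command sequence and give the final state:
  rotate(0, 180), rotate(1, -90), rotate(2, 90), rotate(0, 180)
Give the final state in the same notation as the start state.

[θ0=180°, θ1=90°, θ2=90°]

from: [θ0=180°, θ1=90°, θ2=90°]
t=1 rotate(0, 180) ⇒ [θ0=0°, θ1=90°, θ2=90°]
t=2 rotate(1, -90) ⇒ [θ0=0°, θ1=90°, θ2=90°]
t=3 rotate(2, 90) ⇒ [θ0=0°, θ1=90°, θ2=90°]
t=4 rotate(0, 180) ⇒ [θ0=180°, θ1=90°, θ2=90°]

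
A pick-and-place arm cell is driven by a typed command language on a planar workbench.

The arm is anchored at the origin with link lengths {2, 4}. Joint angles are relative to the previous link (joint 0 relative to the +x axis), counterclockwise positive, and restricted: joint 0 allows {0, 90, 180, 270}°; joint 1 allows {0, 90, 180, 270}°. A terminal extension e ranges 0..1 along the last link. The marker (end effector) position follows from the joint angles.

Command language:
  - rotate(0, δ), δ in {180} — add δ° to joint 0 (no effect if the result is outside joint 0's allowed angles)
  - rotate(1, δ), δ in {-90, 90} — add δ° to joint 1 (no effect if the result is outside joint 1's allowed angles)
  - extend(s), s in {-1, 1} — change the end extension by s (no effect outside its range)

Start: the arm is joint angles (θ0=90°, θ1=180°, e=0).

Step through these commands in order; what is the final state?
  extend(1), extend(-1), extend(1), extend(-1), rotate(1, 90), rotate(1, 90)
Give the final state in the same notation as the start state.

begin: joint angles (θ0=90°, θ1=180°, e=0)
[1] after extend(1): joint angles (θ0=90°, θ1=180°, e=1)
[2] after extend(-1): joint angles (θ0=90°, θ1=180°, e=0)
[3] after extend(1): joint angles (θ0=90°, θ1=180°, e=1)
[4] after extend(-1): joint angles (θ0=90°, θ1=180°, e=0)
[5] after rotate(1, 90): joint angles (θ0=90°, θ1=270°, e=0)
[6] after rotate(1, 90): joint angles (θ0=90°, θ1=0°, e=0)

joint angles (θ0=90°, θ1=0°, e=0)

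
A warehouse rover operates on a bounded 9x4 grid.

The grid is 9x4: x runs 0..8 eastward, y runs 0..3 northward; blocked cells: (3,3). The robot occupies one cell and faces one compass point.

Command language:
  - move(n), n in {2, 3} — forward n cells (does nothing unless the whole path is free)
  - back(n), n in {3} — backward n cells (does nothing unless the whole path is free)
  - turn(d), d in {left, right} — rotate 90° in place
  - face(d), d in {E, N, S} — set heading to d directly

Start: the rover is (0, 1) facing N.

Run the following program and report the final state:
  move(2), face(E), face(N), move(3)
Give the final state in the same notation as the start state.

begin: (0, 1) facing N
step 1 (move(2)): (0, 3) facing N
step 2 (face(E)): (0, 3) facing E
step 3 (face(N)): (0, 3) facing N
step 4 (move(3)): (0, 3) facing N

(0, 3) facing N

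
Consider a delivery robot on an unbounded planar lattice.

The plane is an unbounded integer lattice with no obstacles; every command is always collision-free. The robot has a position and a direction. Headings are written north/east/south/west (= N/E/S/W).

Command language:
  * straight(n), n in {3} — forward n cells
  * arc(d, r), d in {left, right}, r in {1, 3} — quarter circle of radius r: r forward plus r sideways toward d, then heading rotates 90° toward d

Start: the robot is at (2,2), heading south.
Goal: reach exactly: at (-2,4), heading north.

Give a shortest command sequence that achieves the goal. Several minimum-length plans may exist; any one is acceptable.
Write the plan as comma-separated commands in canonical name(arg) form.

arc(right, 1), arc(right, 3)

start: at (2,2), heading south
step 1 (arc(right, 1)): at (1,1), heading west
step 2 (arc(right, 3)): at (-2,4), heading north
nothing shorter than 2 reaches the goal.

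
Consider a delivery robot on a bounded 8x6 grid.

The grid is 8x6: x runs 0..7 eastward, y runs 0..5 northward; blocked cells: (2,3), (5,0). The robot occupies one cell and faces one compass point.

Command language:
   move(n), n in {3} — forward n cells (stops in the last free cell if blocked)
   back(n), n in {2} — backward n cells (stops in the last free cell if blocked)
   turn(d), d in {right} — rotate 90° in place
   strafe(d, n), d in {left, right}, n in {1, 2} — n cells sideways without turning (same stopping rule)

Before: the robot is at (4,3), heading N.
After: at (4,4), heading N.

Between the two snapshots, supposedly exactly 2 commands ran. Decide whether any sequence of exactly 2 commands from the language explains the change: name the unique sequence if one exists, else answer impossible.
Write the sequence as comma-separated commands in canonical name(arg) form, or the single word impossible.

key: heading stays N — no command in the sequence turns
start: at (4,3), heading N
[1] after back(2): at (4,1), heading N
[2] after move(3): at (4,4), heading N
uniquely the one of 49 2-step routes that fits.

back(2), move(3)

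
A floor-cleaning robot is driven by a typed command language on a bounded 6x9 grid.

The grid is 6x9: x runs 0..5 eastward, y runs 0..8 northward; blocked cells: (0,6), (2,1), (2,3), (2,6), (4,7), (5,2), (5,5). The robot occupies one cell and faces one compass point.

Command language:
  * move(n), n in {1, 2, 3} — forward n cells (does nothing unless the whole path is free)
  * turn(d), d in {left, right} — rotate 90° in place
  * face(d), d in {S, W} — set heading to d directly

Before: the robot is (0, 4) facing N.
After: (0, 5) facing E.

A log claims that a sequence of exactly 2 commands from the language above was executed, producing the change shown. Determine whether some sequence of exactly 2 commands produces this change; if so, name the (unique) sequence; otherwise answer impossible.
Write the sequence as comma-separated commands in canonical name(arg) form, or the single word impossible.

move(1), turn(right)

key: position moved to (0,5) AND the heading swung to E — translation plus rotation needed
begin: (0, 4) facing N
[1] after move(1): (0, 5) facing N
[2] after turn(right): (0, 5) facing E
uniquely the one of 49 2-step routes that fits.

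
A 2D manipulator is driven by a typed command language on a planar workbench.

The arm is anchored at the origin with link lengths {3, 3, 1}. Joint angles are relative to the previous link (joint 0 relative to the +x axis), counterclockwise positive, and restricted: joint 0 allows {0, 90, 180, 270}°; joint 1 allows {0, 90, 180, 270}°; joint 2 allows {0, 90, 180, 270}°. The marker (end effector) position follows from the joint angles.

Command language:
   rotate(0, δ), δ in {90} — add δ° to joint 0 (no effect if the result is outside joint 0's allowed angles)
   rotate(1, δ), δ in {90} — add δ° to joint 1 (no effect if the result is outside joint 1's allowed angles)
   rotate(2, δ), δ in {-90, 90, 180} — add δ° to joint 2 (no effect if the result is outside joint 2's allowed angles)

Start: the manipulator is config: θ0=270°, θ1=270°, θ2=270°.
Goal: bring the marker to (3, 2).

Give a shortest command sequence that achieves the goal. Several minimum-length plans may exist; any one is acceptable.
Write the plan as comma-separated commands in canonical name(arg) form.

t0: config: θ0=270°, θ1=270°, θ2=270°
step 1 (rotate(0, 90)): config: θ0=0°, θ1=270°, θ2=270°
step 2 (rotate(0, 90)): config: θ0=90°, θ1=270°, θ2=270°
minimal: 2 command(s), checked below 2.

rotate(0, 90), rotate(0, 90)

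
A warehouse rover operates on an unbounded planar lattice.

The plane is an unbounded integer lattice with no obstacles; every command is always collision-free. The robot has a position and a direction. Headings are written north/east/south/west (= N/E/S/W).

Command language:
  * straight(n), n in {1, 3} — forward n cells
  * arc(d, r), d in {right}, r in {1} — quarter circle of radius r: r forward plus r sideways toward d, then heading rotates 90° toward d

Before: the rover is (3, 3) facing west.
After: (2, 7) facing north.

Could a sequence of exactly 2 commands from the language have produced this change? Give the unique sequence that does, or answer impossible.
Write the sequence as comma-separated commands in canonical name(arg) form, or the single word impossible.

key: order matters: swapping arc(right, 1) and straight(3) lands elsewhere
begin: (3, 3) facing west
t=1 arc(right, 1) ⇒ (2, 4) facing north
t=2 straight(3) ⇒ (2, 7) facing north
uniquely the one of 9 2-step routes that fits.

arc(right, 1), straight(3)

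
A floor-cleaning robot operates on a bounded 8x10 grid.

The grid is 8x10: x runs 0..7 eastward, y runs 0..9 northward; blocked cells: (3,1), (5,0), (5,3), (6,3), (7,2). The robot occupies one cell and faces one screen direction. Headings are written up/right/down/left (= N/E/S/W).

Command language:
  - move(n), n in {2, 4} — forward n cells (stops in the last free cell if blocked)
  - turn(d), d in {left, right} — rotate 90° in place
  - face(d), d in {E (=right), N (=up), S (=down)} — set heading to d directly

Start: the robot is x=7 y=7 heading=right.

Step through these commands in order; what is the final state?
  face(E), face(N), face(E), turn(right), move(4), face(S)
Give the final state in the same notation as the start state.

x=7 y=3 heading=down

t0: x=7 y=7 heading=right
t=1 face(E) ⇒ x=7 y=7 heading=right
t=2 face(N) ⇒ x=7 y=7 heading=up
t=3 face(E) ⇒ x=7 y=7 heading=right
t=4 turn(right) ⇒ x=7 y=7 heading=down
t=5 move(4) ⇒ x=7 y=3 heading=down
t=6 face(S) ⇒ x=7 y=3 heading=down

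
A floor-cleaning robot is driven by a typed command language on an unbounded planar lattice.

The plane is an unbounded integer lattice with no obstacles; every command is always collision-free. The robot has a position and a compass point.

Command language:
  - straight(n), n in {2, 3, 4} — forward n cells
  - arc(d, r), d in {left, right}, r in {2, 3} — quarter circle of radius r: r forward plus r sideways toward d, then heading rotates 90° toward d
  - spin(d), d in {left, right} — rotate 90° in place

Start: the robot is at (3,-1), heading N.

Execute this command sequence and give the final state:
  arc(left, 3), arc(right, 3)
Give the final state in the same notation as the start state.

at (-3,5), heading N

begin: at (3,-1), heading N
1. arc(left, 3) → at (0,2), heading W
2. arc(right, 3) → at (-3,5), heading N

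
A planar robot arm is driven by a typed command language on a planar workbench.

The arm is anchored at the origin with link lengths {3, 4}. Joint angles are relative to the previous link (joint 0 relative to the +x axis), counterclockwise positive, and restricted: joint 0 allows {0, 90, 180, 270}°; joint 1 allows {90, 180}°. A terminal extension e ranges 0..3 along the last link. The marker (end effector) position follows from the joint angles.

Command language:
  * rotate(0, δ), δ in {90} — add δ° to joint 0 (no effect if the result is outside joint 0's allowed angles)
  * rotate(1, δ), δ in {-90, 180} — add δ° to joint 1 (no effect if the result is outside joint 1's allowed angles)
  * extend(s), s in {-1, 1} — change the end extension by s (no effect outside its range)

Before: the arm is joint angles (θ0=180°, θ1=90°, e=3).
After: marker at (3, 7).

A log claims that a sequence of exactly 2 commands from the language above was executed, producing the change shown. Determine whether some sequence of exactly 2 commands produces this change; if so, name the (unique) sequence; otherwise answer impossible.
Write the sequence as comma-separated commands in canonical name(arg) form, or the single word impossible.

rotate(0, 90), rotate(0, 90)

start: joint angles (θ0=180°, θ1=90°, e=3)
t=1 rotate(0, 90) ⇒ joint angles (θ0=270°, θ1=90°, e=3)
t=2 rotate(0, 90) ⇒ joint angles (θ0=0°, θ1=90°, e=3)
no other 2-command option fits: unique.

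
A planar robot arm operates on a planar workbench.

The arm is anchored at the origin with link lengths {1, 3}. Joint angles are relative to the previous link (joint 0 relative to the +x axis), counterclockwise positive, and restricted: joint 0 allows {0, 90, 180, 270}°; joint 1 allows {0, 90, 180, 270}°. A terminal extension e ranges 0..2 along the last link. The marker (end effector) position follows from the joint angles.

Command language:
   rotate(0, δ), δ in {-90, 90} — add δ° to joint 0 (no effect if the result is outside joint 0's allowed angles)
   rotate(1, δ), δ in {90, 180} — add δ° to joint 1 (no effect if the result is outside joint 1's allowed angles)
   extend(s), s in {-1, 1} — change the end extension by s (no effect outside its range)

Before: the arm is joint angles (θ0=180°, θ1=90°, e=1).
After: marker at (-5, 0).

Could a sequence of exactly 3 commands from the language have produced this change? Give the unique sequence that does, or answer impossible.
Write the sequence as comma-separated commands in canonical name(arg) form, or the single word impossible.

start: joint angles (θ0=180°, θ1=90°, e=1)
1. rotate(1, 90) → joint angles (θ0=180°, θ1=180°, e=1)
2. rotate(1, 90) → joint angles (θ0=180°, θ1=270°, e=1)
3. rotate(1, 90) → joint angles (θ0=180°, θ1=0°, e=1)
all 216 alternatives checked — unique.

rotate(1, 90), rotate(1, 90), rotate(1, 90)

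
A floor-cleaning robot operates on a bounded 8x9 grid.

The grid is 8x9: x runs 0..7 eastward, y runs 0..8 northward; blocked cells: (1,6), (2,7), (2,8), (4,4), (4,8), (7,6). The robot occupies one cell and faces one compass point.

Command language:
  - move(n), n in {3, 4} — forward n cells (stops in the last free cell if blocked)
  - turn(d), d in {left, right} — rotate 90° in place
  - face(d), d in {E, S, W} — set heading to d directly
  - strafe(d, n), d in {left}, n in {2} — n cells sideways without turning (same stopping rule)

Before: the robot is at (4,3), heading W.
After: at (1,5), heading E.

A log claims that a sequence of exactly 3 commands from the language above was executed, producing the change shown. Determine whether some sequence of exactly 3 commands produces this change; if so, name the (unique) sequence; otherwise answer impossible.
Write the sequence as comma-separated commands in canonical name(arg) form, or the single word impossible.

move(3), face(E), strafe(left, 2)

key: running strafe(left, 2) before move(3) would end elsewhere — order is forced
t0: at (4,3), heading W
1. move(3) → at (1,3), heading W
2. face(E) → at (1,3), heading E
3. strafe(left, 2) → at (1,5), heading E
all 512 alternatives checked — unique.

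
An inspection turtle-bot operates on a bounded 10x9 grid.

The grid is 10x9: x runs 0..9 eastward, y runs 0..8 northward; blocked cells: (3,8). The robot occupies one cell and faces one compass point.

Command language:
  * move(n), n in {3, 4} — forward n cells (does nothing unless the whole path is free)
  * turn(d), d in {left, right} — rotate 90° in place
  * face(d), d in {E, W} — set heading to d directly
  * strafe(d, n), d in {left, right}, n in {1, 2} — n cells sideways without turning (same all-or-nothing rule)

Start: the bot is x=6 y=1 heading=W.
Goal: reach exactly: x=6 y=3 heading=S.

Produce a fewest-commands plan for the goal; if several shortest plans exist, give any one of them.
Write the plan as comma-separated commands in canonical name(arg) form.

strafe(right, 2), turn(left)

start: x=6 y=1 heading=W
1. strafe(right, 2) → x=6 y=3 heading=W
2. turn(left) → x=6 y=3 heading=S
no 1-step plan works, so 2 is optimal.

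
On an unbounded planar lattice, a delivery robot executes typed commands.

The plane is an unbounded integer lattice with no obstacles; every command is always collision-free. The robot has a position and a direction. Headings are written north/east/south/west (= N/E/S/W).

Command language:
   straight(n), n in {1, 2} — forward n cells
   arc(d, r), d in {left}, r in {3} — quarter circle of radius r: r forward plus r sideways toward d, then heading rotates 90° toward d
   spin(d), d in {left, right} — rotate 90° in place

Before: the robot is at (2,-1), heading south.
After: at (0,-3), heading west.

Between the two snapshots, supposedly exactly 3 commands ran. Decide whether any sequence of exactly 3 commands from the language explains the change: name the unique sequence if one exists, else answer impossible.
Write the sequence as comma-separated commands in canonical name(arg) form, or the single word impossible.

key: cell and facing (now W) both changed — the 3 commands mix motion and turning
t0: at (2,-1), heading south
[1] after straight(2): at (2,-3), heading south
[2] after spin(right): at (2,-3), heading west
[3] after straight(2): at (0,-3), heading west
all 125 alternatives checked — unique.

straight(2), spin(right), straight(2)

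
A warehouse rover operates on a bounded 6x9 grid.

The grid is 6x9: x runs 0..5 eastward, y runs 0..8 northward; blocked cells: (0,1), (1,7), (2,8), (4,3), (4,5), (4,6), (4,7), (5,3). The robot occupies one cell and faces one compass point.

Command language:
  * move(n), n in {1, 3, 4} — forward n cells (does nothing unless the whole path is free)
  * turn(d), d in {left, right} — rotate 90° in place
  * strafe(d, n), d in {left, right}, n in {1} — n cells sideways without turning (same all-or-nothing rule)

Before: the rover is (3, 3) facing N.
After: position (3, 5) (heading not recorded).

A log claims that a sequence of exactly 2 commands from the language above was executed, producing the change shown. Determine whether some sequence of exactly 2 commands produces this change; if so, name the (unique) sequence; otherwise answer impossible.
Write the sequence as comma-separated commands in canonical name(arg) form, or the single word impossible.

from: (3, 3) facing N
1. move(1) → (3, 4) facing N
2. move(1) → (3, 5) facing N
uniquely the one of 49 2-step routes that fits.

move(1), move(1)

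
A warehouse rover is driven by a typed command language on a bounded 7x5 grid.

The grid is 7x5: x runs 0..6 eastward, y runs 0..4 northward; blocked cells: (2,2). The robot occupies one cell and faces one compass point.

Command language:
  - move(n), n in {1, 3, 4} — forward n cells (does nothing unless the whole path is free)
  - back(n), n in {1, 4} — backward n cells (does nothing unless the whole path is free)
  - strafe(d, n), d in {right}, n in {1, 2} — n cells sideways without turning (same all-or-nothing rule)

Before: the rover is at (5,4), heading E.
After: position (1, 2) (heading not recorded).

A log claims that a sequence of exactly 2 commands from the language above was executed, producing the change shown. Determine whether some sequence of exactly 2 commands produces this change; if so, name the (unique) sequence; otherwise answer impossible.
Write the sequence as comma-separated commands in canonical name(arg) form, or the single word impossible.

key: running strafe(right, 2) before back(4) would end elsewhere — order is forced
from: at (5,4), heading E
t=1 back(4) ⇒ at (1,4), heading E
t=2 strafe(right, 2) ⇒ at (1,2), heading E
no other 2-command option fits: unique.

back(4), strafe(right, 2)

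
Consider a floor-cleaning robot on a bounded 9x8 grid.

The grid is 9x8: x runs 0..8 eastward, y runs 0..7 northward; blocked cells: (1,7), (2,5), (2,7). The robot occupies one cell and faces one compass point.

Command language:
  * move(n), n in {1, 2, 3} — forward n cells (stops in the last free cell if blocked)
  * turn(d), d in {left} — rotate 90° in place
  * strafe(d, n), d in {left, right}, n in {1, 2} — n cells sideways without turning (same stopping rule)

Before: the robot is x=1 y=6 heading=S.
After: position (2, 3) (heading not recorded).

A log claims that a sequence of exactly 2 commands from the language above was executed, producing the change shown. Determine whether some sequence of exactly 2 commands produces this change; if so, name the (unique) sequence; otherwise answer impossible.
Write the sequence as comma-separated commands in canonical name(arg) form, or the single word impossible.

move(3), strafe(left, 1)

key: order matters: swapping move(3) and strafe(left, 1) lands elsewhere
start: x=1 y=6 heading=S
[1] after move(3): x=1 y=3 heading=S
[2] after strafe(left, 1): x=2 y=3 heading=S
no other 2-command option fits: unique.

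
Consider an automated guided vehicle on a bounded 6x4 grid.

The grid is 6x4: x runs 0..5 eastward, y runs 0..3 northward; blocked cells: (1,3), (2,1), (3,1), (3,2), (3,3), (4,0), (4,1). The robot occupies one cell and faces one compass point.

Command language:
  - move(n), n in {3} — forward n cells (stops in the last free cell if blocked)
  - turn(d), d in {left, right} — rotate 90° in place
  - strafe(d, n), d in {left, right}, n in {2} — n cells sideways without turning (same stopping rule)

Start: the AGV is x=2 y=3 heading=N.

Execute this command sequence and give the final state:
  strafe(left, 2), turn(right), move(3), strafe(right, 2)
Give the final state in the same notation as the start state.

t0: x=2 y=3 heading=N
[1] after strafe(left, 2): x=2 y=3 heading=N
[2] after turn(right): x=2 y=3 heading=E
[3] after move(3): x=2 y=3 heading=E
[4] after strafe(right, 2): x=2 y=2 heading=E

x=2 y=2 heading=E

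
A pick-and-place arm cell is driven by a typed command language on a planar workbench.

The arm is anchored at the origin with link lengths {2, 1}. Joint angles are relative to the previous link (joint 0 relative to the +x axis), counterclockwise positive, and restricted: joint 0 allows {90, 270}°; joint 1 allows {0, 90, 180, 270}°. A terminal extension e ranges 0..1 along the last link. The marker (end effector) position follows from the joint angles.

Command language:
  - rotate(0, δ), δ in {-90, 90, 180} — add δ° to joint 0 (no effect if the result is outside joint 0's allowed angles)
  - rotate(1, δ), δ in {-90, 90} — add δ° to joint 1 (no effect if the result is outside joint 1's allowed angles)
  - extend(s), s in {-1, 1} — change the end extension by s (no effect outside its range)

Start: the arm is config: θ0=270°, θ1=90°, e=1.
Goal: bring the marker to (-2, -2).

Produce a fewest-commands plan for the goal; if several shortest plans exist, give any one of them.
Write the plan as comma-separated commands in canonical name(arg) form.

start: config: θ0=270°, θ1=90°, e=1
step 1 (rotate(1, 90)): config: θ0=270°, θ1=180°, e=1
step 2 (rotate(1, 90)): config: θ0=270°, θ1=270°, e=1
minimal: 2 command(s), checked below 2.

rotate(1, 90), rotate(1, 90)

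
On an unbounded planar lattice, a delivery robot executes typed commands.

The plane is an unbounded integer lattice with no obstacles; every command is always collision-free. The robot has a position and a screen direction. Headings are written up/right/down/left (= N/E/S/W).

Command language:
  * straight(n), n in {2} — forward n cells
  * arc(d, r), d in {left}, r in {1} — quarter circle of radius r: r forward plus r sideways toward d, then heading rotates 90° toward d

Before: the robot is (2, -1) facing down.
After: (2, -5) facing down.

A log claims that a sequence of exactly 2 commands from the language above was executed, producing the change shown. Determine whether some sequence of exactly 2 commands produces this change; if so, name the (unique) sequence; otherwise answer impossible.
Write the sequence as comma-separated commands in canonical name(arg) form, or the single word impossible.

key: still facing S at the end — nothing in the sequence rotates
t0: (2, -1) facing down
1. straight(2) → (2, -3) facing down
2. straight(2) → (2, -5) facing down
no rival 2-sequence matches.

straight(2), straight(2)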